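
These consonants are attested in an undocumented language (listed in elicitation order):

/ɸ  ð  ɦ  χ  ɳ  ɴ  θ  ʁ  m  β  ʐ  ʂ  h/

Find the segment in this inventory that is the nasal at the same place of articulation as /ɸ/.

/ɸ/ is a voiceless bilabial fricative.
The nasal at the same place is a bilabial nasal — in this inventory, /m/.

/m/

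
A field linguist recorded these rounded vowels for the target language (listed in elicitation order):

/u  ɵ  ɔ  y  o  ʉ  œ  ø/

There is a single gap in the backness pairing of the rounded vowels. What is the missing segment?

/ɞ/

Front: /y/ (high), /ø/ (high-mid), /œ/ (low-mid).
Central: /ʉ/ (high), /ɵ/ (high-mid).
Back: /u/ (high), /o/ (high-mid), /ɔ/ (low-mid).
The low-mid row has no central member, so the gap is the low-mid central rounded vowel /ɞ/.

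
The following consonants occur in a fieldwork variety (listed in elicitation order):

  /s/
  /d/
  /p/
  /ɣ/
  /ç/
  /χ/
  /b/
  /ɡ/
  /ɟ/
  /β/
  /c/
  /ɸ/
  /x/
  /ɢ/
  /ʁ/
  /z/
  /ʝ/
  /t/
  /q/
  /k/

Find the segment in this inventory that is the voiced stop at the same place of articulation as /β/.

/b/

/β/ is a voiced bilabial fricative.
The voiced stop at the same place is a voiced bilabial stop — in this inventory, /b/.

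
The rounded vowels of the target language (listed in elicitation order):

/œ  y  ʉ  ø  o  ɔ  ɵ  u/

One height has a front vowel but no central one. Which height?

low-mid

Front: /y/ (high), /ø/ (high-mid), /œ/ (low-mid).
Central: /ʉ/ (high), /ɵ/ (high-mid).
Back: /u/ (high), /o/ (high-mid), /ɔ/ (low-mid).
Every height has a central member except low-mid, where /ɞ/ would be expected.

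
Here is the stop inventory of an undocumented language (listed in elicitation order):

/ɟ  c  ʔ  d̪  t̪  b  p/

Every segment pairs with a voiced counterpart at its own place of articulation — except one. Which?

Bilabial: /p/ ~ /b/
Dental: /t̪/ ~ /d̪/
Palatal: /c/ ~ /ɟ/
Glottal: only /ʔ/ (voiceless); no voiced partner.
So /ʔ/ is the unpaired segment.

/ʔ/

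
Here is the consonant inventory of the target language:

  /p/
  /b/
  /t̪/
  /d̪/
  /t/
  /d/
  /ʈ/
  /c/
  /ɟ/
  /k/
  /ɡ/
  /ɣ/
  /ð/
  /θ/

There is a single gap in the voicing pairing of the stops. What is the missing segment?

/ɖ/

bilabial: voiceless /p/, voiced /b/.
dental: voiceless /t̪/, voiced /d̪/.
alveolar: voiceless /t/, voiced /d/.
retroflex: voiceless /ʈ/, voiced —.
palatal: voiceless /c/, voiced /ɟ/.
velar: voiceless /k/, voiced /ɡ/.
The retroflex row has no voiced member, so the gap is the voiced retroflex stop /ɖ/.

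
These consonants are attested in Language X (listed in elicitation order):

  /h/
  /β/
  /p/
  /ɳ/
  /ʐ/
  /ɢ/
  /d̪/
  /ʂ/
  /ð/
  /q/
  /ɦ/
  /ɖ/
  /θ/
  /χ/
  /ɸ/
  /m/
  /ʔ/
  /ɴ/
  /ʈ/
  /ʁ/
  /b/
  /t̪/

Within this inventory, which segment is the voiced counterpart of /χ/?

/ʁ/

/χ/ is a voiceless uvular fricative.
The voiced counterpart is a voiced uvular fricative — in this inventory, /ʁ/.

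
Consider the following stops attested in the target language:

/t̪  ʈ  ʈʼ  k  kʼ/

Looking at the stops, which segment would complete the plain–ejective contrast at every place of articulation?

dental: plain /t̪/, ejective —.
retroflex: plain /ʈ/, ejective /ʈʼ/.
velar: plain /k/, ejective /kʼ/.
The dental row has no ejective member, so the gap is the ejective dental stop /t̪ʼ/.

/t̪ʼ/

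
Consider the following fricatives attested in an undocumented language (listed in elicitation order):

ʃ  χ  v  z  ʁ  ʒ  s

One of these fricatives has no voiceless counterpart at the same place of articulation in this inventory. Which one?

/v/

Alveolar: /s/ ~ /z/
Postalveolar: /ʃ/ ~ /ʒ/
Uvular: /χ/ ~ /ʁ/
Labiodental: only /v/ (voiced); no voiceless partner.
So /v/ is the unpaired segment.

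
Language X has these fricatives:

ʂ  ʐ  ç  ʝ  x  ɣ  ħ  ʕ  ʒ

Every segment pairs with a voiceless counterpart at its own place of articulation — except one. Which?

Retroflex: /ʂ/ ~ /ʐ/
Palatal: /ç/ ~ /ʝ/
Velar: /x/ ~ /ɣ/
Pharyngeal: /ħ/ ~ /ʕ/
Postalveolar: only /ʒ/ (voiced); no voiceless partner.
So /ʒ/ is the unpaired segment.

/ʒ/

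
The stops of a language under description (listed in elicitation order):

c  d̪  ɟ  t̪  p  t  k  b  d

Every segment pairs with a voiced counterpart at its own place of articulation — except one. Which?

Bilabial: /p/ ~ /b/
Dental: /t̪/ ~ /d̪/
Alveolar: /t/ ~ /d/
Palatal: /c/ ~ /ɟ/
Velar: only /k/ (voiceless); no voiced partner.
So /k/ is the unpaired segment.

/k/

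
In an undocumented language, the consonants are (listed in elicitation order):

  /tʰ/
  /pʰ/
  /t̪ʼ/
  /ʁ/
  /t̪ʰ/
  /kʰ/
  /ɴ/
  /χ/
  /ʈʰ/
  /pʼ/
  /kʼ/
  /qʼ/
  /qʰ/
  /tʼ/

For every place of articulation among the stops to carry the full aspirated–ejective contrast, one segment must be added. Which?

/ʈʼ/

Aspirated: /pʰ/ (bilabial), /t̪ʰ/ (dental), /tʰ/ (alveolar), /ʈʰ/ (retroflex), /kʰ/ (velar), /qʰ/ (uvular).
Ejective: /pʼ/ (bilabial), /t̪ʼ/ (dental), /tʼ/ (alveolar), /kʼ/ (velar), /qʼ/ (uvular).
The retroflex row has no ejective member, so the gap is the ejective retroflex stop /ʈʼ/.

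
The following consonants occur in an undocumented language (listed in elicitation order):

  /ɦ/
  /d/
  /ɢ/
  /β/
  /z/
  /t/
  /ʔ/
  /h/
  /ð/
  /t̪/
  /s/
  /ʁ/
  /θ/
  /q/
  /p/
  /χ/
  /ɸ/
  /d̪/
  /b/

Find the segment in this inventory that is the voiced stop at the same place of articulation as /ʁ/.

/ʁ/ is a voiced uvular fricative.
The voiced stop at the same place is a voiced uvular stop — in this inventory, /ɢ/.

/ɢ/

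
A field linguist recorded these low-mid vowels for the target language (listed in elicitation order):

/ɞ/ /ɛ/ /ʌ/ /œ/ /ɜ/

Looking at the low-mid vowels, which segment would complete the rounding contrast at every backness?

front: unrounded /ɛ/, rounded /œ/.
central: unrounded /ɜ/, rounded /ɞ/.
back: unrounded /ʌ/, rounded —.
The back row has no rounded member, so the gap is the back rounded vowel /ɔ/.

/ɔ/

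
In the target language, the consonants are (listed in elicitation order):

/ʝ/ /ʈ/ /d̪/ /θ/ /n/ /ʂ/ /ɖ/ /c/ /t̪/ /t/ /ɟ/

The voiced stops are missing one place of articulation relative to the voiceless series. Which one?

Voiceless: /t̪/ (dental), /t/ (alveolar), /ʈ/ (retroflex), /c/ (palatal).
Voiced: /d̪/ (dental), /ɖ/ (retroflex), /ɟ/ (palatal).
Every place of articulation has a voiced member except alveolar, where /d/ would be expected.

alveolar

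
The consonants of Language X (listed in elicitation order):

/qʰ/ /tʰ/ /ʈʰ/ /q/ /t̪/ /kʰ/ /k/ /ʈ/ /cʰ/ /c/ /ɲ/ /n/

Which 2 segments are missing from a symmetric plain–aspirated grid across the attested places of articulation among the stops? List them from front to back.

dental: plain /t̪/, aspirated —.
alveolar: plain —, aspirated /tʰ/.
retroflex: plain /ʈ/, aspirated /ʈʰ/.
palatal: plain /c/, aspirated /cʰ/.
velar: plain /k/, aspirated /kʰ/.
uvular: plain /q/, aspirated /qʰ/.
Gaps, from front to back: dental lacks aspirated (/t̪ʰ/); alveolar lacks plain (/t/).

/t̪ʰ/, /t/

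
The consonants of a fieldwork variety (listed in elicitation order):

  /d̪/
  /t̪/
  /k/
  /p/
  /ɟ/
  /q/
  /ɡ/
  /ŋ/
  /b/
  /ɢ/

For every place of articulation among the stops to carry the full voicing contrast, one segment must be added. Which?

bilabial: voiceless /p/, voiced /b/.
dental: voiceless /t̪/, voiced /d̪/.
palatal: voiceless —, voiced /ɟ/.
velar: voiceless /k/, voiced /ɡ/.
uvular: voiceless /q/, voiced /ɢ/.
The palatal row has no voiceless member, so the gap is the voiceless palatal stop /c/.

/c/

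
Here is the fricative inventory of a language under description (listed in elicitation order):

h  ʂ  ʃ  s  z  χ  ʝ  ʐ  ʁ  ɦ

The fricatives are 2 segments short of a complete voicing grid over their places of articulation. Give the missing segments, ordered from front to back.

place of articulation  voiceless  voiced  
alveolar          s         z       
postalveolar      ʃ         —       
retroflex         ʂ         ʐ       
palatal           —         ʝ       
uvular            χ         ʁ       
glottal           h         ɦ       
Gaps, from front to back: postalveolar lacks voiced (/ʒ/); palatal lacks voiceless (/ç/).

/ʒ/, /ç/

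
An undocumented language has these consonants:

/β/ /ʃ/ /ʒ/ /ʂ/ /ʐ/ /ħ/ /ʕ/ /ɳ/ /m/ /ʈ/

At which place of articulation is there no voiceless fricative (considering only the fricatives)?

Voiceless: /ʃ/ (postalveolar), /ʂ/ (retroflex), /ħ/ (pharyngeal).
Voiced: /β/ (bilabial), /ʒ/ (postalveolar), /ʐ/ (retroflex), /ʕ/ (pharyngeal).
Every place of articulation has a voiceless member except bilabial, where /ɸ/ would be expected.

bilabial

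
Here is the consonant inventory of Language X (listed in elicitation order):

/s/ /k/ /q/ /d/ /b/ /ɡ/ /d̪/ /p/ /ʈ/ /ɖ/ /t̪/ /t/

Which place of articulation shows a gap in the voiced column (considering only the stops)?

place of articulation  voiceless  voiced  
bilabial          p         b       
dental            t̪        d̪      
alveolar          t         d       
retroflex         ʈ         ɖ       
velar             k         ɡ       
uvular            q         —       
Every place of articulation has a voiced member except uvular, where /ɢ/ would be expected.

uvular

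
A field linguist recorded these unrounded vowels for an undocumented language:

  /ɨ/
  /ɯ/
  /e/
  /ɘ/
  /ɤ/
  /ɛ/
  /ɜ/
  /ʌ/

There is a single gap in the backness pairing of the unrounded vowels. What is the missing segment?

Front: /e/ (high-mid), /ɛ/ (low-mid).
Central: /ɨ/ (high), /ɘ/ (high-mid), /ɜ/ (low-mid).
Back: /ɯ/ (high), /ɤ/ (high-mid), /ʌ/ (low-mid).
The high row has no front member, so the gap is the high front unrounded vowel /i/.

/i/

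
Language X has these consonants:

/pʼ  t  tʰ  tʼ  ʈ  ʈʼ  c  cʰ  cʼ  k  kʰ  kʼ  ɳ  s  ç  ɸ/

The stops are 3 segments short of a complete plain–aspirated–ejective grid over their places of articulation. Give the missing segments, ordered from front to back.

bilabial: plain —, aspirated —, ejective /pʼ/.
alveolar: plain /t/, aspirated /tʰ/, ejective /tʼ/.
retroflex: plain /ʈ/, aspirated —, ejective /ʈʼ/.
palatal: plain /c/, aspirated /cʰ/, ejective /cʼ/.
velar: plain /k/, aspirated /kʰ/, ejective /kʼ/.
Gaps, from front to back: bilabial lacks plain (/p/); bilabial lacks aspirated (/pʰ/); retroflex lacks aspirated (/ʈʰ/).

/p/, /pʰ/, /ʈʰ/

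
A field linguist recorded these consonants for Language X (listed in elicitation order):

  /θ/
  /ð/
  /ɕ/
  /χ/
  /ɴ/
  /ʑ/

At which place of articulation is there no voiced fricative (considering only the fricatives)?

dental: voiceless /θ/, voiced /ð/.
alveolo-palatal: voiceless /ɕ/, voiced /ʑ/.
uvular: voiceless /χ/, voiced —.
Every place of articulation has a voiced member except uvular, where /ʁ/ would be expected.

uvular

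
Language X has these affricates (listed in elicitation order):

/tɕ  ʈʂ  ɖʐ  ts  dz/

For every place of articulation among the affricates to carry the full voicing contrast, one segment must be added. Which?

place of articulation  voiceless  voiced  
alveolar          ts        dz      
retroflex         ʈʂ        ɖʐ      
alveolo-palatal   tɕ        —       
The alveolo-palatal row has no voiced member, so the gap is the voiced alveolo-palatal affricate /dʑ/.

/dʑ/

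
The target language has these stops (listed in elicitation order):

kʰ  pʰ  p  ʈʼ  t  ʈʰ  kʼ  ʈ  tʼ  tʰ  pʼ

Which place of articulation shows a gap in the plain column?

velar

place of articulation  plain     aspirated  ejective
bilabial          p         pʰ        pʼ      
alveolar          t         tʰ        tʼ      
retroflex         ʈ         ʈʰ        ʈʼ      
velar             —         kʰ        kʼ      
Every place of articulation has a plain member except velar, where /k/ would be expected.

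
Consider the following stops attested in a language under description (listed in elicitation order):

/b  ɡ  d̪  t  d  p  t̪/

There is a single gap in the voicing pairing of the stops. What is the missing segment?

/k/

Voiceless: /p/ (bilabial), /t̪/ (dental), /t/ (alveolar).
Voiced: /b/ (bilabial), /d̪/ (dental), /d/ (alveolar), /ɡ/ (velar).
The velar row has no voiceless member, so the gap is the voiceless velar stop /k/.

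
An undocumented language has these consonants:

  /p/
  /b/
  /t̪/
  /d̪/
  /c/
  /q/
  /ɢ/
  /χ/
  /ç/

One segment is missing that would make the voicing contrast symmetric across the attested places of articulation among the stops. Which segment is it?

Voiceless: /p/ (bilabial), /t̪/ (dental), /c/ (palatal), /q/ (uvular).
Voiced: /b/ (bilabial), /d̪/ (dental), /ɢ/ (uvular).
The palatal row has no voiced member, so the gap is the voiced palatal stop /ɟ/.

/ɟ/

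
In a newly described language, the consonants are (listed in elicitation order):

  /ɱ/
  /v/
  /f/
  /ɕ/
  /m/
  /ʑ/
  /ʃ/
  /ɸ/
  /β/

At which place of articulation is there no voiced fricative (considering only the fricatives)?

postalveolar

place of articulation  voiceless  voiced  
bilabial          ɸ         β       
labiodental       f         v       
postalveolar      ʃ         —       
alveolo-palatal   ɕ         ʑ       
Every place of articulation has a voiced member except postalveolar, where /ʒ/ would be expected.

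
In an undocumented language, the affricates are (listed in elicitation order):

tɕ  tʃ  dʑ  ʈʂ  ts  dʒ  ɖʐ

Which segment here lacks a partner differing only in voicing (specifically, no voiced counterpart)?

/ts/

Postalveolar: /tʃ/ ~ /dʒ/
Retroflex: /ʈʂ/ ~ /ɖʐ/
Alveolo-palatal: /tɕ/ ~ /dʑ/
Alveolar: only /ts/ (voiceless); no voiced partner.
So /ts/ is the unpaired segment.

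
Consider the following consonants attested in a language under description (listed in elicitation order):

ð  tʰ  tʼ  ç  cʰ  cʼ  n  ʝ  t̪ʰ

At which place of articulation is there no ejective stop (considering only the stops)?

dental

place of articulation  aspirated  ejective
dental            t̪ʰ       —       
alveolar          tʰ        tʼ      
palatal           cʰ        cʼ      
Every place of articulation has an ejective member except dental, where /t̪ʼ/ would be expected.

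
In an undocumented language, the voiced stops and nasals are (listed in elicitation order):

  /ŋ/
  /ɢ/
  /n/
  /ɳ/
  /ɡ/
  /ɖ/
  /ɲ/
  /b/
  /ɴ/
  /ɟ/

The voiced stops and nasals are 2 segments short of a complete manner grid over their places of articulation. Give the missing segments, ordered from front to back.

/m/, /d/

Oral stop: /b/ (bilabial), /ɖ/ (retroflex), /ɟ/ (palatal), /ɡ/ (velar), /ɢ/ (uvular).
Nasal: /n/ (alveolar), /ɳ/ (retroflex), /ɲ/ (palatal), /ŋ/ (velar), /ɴ/ (uvular).
Gaps, from front to back: bilabial lacks nasal (/m/); alveolar lacks oral stop (/d/).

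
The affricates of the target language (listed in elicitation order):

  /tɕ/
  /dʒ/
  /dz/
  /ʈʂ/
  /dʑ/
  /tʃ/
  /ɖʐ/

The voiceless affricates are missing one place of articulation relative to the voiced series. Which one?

alveolar

place of articulation  voiceless  voiced  
alveolar          —         dz      
postalveolar      tʃ        dʒ      
retroflex         ʈʂ        ɖʐ      
alveolo-palatal   tɕ        dʑ      
Every place of articulation has a voiceless member except alveolar, where /ts/ would be expected.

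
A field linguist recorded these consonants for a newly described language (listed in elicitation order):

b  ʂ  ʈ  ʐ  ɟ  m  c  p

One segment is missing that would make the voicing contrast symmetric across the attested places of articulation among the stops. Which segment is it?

place of articulation  voiceless  voiced  
bilabial          p         b       
retroflex         ʈ         —       
palatal           c         ɟ       
The retroflex row has no voiced member, so the gap is the voiced retroflex stop /ɖ/.

/ɖ/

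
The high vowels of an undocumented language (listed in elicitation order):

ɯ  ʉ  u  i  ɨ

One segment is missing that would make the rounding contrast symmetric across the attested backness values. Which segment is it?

/y/

backness          unrounded  rounded 
front             i         —       
central           ɨ         ʉ       
back              ɯ         u       
The front row has no rounded member, so the gap is the front rounded vowel /y/.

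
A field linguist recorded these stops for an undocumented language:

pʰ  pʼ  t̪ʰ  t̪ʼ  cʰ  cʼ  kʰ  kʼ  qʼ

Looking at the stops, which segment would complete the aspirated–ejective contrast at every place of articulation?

/qʰ/

place of articulation  aspirated  ejective
bilabial          pʰ        pʼ      
dental            t̪ʰ       t̪ʼ     
palatal           cʰ        cʼ      
velar             kʰ        kʼ      
uvular            —         qʼ      
The uvular row has no aspirated member, so the gap is the aspirated uvular stop /qʰ/.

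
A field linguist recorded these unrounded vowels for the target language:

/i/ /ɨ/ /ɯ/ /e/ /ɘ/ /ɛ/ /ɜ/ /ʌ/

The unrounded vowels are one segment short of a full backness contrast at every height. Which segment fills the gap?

height            front     central   back    
high              i         ɨ         ɯ       
high-mid          e         ɘ         —       
low-mid           ɛ         ɜ         ʌ       
The high-mid row has no back member, so the gap is the high-mid back unrounded vowel /ɤ/.

/ɤ/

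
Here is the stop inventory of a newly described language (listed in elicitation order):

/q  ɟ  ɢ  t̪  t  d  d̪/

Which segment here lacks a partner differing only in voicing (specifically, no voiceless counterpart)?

Dental: /t̪/ ~ /d̪/
Alveolar: /t/ ~ /d/
Uvular: /q/ ~ /ɢ/
Palatal: only /ɟ/ (voiced); no voiceless partner.
So /ɟ/ is the unpaired segment.

/ɟ/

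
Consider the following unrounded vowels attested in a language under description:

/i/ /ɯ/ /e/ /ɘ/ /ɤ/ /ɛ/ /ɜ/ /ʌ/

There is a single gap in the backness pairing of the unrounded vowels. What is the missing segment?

high: front /i/, central —, back /ɯ/.
high-mid: front /e/, central /ɘ/, back /ɤ/.
low-mid: front /ɛ/, central /ɜ/, back /ʌ/.
The high row has no central member, so the gap is the high central unrounded vowel /ɨ/.

/ɨ/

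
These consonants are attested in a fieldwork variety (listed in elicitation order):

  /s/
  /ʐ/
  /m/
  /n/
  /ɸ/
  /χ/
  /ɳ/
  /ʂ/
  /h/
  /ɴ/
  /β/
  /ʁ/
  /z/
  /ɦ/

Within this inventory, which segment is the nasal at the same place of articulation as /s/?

/n/

/s/ is a voiceless alveolar fricative.
The nasal at the same place is an alveolar nasal — in this inventory, /n/.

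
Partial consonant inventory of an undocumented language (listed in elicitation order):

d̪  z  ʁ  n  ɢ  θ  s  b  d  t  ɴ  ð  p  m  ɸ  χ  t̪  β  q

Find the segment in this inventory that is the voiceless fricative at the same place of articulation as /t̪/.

/t̪/ is a voiceless dental stop.
The voiceless fricative at the same place is a voiceless dental fricative — in this inventory, /θ/.

/θ/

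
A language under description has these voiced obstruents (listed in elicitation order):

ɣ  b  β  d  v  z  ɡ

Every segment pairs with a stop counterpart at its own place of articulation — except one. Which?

Bilabial: /b/ ~ /β/
Alveolar: /d/ ~ /z/
Velar: /ɡ/ ~ /ɣ/
Labiodental: only /v/ (fricative); no stop partner.
So /v/ is the unpaired segment.

/v/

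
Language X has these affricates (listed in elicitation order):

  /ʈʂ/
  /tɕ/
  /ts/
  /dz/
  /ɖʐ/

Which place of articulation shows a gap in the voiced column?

alveolo-palatal

place of articulation  voiceless  voiced  
alveolar          ts        dz      
retroflex         ʈʂ        ɖʐ      
alveolo-palatal   tɕ        —       
Every place of articulation has a voiced member except alveolo-palatal, where /dʑ/ would be expected.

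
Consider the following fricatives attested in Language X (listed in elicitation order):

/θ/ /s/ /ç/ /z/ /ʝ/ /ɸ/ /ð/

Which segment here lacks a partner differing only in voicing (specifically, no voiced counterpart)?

Dental: /θ/ ~ /ð/
Alveolar: /s/ ~ /z/
Palatal: /ç/ ~ /ʝ/
Bilabial: only /ɸ/ (voiceless); no voiced partner.
So /ɸ/ is the unpaired segment.

/ɸ/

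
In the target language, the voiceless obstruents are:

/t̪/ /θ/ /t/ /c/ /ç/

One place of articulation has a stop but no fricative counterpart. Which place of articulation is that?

alveolar

Stop: /t̪/ (dental), /t/ (alveolar), /c/ (palatal).
Fricative: /θ/ (dental), /ç/ (palatal).
Every place of articulation has a fricative member except alveolar, where /s/ would be expected.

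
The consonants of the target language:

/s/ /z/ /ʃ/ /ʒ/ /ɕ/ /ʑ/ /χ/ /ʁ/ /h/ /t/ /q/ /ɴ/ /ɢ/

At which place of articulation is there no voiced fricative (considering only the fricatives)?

glottal

alveolar: voiceless /s/, voiced /z/.
postalveolar: voiceless /ʃ/, voiced /ʒ/.
alveolo-palatal: voiceless /ɕ/, voiced /ʑ/.
uvular: voiceless /χ/, voiced /ʁ/.
glottal: voiceless /h/, voiced —.
Every place of articulation has a voiced member except glottal, where /ɦ/ would be expected.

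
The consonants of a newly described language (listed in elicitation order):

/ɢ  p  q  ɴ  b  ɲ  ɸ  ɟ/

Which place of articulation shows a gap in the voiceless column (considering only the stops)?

palatal

bilabial: voiceless /p/, voiced /b/.
palatal: voiceless —, voiced /ɟ/.
uvular: voiceless /q/, voiced /ɢ/.
Every place of articulation has a voiceless member except palatal, where /c/ would be expected.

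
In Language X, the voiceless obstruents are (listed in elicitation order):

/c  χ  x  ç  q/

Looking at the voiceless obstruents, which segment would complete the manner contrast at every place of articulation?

/k/

Stop: /c/ (palatal), /q/ (uvular).
Fricative: /ç/ (palatal), /x/ (velar), /χ/ (uvular).
The velar row has no stop member, so the gap is the velar stop /k/.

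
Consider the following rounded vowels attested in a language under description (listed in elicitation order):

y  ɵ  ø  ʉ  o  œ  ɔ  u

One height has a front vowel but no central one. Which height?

high: front /y/, central /ʉ/, back /u/.
high-mid: front /ø/, central /ɵ/, back /o/.
low-mid: front /œ/, central —, back /ɔ/.
Every height has a central member except low-mid, where /ɞ/ would be expected.

low-mid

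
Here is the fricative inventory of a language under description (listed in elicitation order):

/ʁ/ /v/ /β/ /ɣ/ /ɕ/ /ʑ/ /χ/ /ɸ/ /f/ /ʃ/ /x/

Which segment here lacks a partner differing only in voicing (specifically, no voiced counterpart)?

Bilabial: /ɸ/ ~ /β/
Labiodental: /f/ ~ /v/
Alveolo-palatal: /ɕ/ ~ /ʑ/
Velar: /x/ ~ /ɣ/
Uvular: /χ/ ~ /ʁ/
Postalveolar: only /ʃ/ (voiceless); no voiced partner.
So /ʃ/ is the unpaired segment.

/ʃ/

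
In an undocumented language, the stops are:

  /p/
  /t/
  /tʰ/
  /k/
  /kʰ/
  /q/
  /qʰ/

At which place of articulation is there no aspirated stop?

place of articulation  plain     aspirated
bilabial          p         —       
alveolar          t         tʰ      
velar             k         kʰ      
uvular            q         qʰ      
Every place of articulation has an aspirated member except bilabial, where /pʰ/ would be expected.

bilabial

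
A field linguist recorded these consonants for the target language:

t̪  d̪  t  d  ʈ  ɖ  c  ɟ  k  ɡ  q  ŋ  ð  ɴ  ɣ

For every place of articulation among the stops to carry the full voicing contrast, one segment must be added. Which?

place of articulation  voiceless  voiced  
dental            t̪        d̪      
alveolar          t         d       
retroflex         ʈ         ɖ       
palatal           c         ɟ       
velar             k         ɡ       
uvular            q         —       
The uvular row has no voiced member, so the gap is the voiced uvular stop /ɢ/.

/ɢ/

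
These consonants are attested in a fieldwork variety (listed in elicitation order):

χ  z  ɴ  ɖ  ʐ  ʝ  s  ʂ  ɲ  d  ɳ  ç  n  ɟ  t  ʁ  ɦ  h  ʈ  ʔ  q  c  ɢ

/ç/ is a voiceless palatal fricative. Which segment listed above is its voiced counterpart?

/ʝ/

The voiced counterpart is a voiced palatal fricative — in this inventory, /ʝ/.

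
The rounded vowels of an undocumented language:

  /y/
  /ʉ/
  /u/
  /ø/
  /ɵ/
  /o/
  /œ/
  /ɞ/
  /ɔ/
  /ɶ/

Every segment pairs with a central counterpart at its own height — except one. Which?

/ɶ/

High: /y/ ~ /ʉ/ ~ /u/
High-mid: /ø/ ~ /ɵ/ ~ /o/
Low-mid: /œ/ ~ /ɞ/ ~ /ɔ/
Low: only /ɶ/ (front); no central partner.
So /ɶ/ is the unpaired segment.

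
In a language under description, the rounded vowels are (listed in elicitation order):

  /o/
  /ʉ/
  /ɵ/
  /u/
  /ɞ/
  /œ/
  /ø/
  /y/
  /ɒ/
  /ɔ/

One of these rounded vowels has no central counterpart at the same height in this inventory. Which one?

/ɒ/

High: /y/ ~ /ʉ/ ~ /u/
High-mid: /ø/ ~ /ɵ/ ~ /o/
Low-mid: /œ/ ~ /ɞ/ ~ /ɔ/
Low: only /ɒ/ (back); no central partner.
So /ɒ/ is the unpaired segment.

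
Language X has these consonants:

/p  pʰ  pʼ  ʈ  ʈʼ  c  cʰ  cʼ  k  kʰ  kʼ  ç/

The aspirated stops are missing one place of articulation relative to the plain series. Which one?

place of articulation  plain     aspirated  ejective
bilabial          p         pʰ        pʼ      
retroflex         ʈ         —         ʈʼ      
palatal           c         cʰ        cʼ      
velar             k         kʰ        kʼ      
Every place of articulation has an aspirated member except retroflex, where /ʈʰ/ would be expected.

retroflex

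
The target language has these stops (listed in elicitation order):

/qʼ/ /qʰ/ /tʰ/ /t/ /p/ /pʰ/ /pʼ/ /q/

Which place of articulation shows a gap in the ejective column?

place of articulation  plain     aspirated  ejective
bilabial          p         pʰ        pʼ      
alveolar          t         tʰ        —       
uvular            q         qʰ        qʼ      
Every place of articulation has an ejective member except alveolar, where /tʼ/ would be expected.

alveolar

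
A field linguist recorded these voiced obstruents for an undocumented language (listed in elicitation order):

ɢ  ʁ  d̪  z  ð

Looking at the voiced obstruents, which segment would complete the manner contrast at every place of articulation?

place of articulation  stop      fricative
dental            d̪        ð       
alveolar          —         z       
uvular            ɢ         ʁ       
The alveolar row has no stop member, so the gap is the alveolar stop /d/.

/d/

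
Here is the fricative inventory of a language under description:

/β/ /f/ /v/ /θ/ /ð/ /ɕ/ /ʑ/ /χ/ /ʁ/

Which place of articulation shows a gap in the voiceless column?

bilabial: voiceless —, voiced /β/.
labiodental: voiceless /f/, voiced /v/.
dental: voiceless /θ/, voiced /ð/.
alveolo-palatal: voiceless /ɕ/, voiced /ʑ/.
uvular: voiceless /χ/, voiced /ʁ/.
Every place of articulation has a voiceless member except bilabial, where /ɸ/ would be expected.

bilabial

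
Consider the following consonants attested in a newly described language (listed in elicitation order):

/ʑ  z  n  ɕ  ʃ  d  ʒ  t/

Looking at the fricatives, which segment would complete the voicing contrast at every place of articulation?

/s/

Voiceless: /ʃ/ (postalveolar), /ɕ/ (alveolo-palatal).
Voiced: /z/ (alveolar), /ʒ/ (postalveolar), /ʑ/ (alveolo-palatal).
The alveolar row has no voiceless member, so the gap is the voiceless alveolar fricative /s/.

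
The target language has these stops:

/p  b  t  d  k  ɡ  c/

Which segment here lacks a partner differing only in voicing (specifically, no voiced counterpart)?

Bilabial: /p/ ~ /b/
Alveolar: /t/ ~ /d/
Velar: /k/ ~ /ɡ/
Palatal: only /c/ (voiceless); no voiced partner.
So /c/ is the unpaired segment.

/c/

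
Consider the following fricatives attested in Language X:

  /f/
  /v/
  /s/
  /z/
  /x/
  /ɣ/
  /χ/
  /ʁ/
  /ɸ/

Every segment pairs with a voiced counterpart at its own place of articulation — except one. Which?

Labiodental: /f/ ~ /v/
Alveolar: /s/ ~ /z/
Velar: /x/ ~ /ɣ/
Uvular: /χ/ ~ /ʁ/
Bilabial: only /ɸ/ (voiceless); no voiced partner.
So /ɸ/ is the unpaired segment.

/ɸ/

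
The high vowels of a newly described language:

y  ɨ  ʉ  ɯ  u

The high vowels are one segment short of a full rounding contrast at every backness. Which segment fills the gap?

/i/

backness          unrounded  rounded 
front             —         y       
central           ɨ         ʉ       
back              ɯ         u       
The front row has no unrounded member, so the gap is the front unrounded vowel /i/.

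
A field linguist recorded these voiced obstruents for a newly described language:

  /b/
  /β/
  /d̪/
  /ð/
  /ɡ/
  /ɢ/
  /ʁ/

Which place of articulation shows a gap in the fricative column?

velar

Stop: /b/ (bilabial), /d̪/ (dental), /ɡ/ (velar), /ɢ/ (uvular).
Fricative: /β/ (bilabial), /ð/ (dental), /ʁ/ (uvular).
Every place of articulation has a fricative member except velar, where /ɣ/ would be expected.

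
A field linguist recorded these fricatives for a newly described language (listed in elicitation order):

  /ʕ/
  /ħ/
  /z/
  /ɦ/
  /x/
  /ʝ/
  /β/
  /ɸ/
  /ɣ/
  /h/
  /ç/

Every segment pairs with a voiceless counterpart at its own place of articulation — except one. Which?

/z/

Bilabial: /ɸ/ ~ /β/
Palatal: /ç/ ~ /ʝ/
Velar: /x/ ~ /ɣ/
Pharyngeal: /ħ/ ~ /ʕ/
Glottal: /h/ ~ /ɦ/
Alveolar: only /z/ (voiced); no voiceless partner.
So /z/ is the unpaired segment.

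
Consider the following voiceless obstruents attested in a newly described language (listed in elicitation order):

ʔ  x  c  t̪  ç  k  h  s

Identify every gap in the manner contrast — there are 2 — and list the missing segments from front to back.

place of articulation  stop      fricative
dental            t̪        —       
alveolar          —         s       
palatal           c         ç       
velar             k         x       
glottal           ʔ         h       
Gaps, from front to back: dental lacks fricative (/θ/); alveolar lacks stop (/t/).

/θ/, /t/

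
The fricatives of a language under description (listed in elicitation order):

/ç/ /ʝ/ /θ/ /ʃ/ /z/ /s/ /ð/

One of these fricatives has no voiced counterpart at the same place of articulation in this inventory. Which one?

/ʃ/

Dental: /θ/ ~ /ð/
Alveolar: /s/ ~ /z/
Palatal: /ç/ ~ /ʝ/
Postalveolar: only /ʃ/ (voiceless); no voiced partner.
So /ʃ/ is the unpaired segment.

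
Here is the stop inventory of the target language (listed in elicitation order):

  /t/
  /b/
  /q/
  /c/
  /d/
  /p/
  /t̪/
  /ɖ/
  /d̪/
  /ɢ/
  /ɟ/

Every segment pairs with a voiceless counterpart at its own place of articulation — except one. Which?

Bilabial: /p/ ~ /b/
Dental: /t̪/ ~ /d̪/
Alveolar: /t/ ~ /d/
Palatal: /c/ ~ /ɟ/
Uvular: /q/ ~ /ɢ/
Retroflex: only /ɖ/ (voiced); no voiceless partner.
So /ɖ/ is the unpaired segment.

/ɖ/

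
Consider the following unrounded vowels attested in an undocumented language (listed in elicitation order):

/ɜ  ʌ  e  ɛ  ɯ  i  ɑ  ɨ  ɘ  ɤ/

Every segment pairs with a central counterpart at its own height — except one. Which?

High: /i/ ~ /ɨ/ ~ /ɯ/
High-mid: /e/ ~ /ɘ/ ~ /ɤ/
Low-mid: /ɛ/ ~ /ɜ/ ~ /ʌ/
Low: only /ɑ/ (back); no central partner.
So /ɑ/ is the unpaired segment.

/ɑ/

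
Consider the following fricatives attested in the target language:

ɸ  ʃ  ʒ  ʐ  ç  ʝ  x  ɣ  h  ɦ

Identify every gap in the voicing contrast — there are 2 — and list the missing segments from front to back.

place of articulation  voiceless  voiced  
bilabial          ɸ         —       
postalveolar      ʃ         ʒ       
retroflex         —         ʐ       
palatal           ç         ʝ       
velar             x         ɣ       
glottal           h         ɦ       
Gaps, from front to back: bilabial lacks voiced (/β/); retroflex lacks voiceless (/ʂ/).

/β/, /ʂ/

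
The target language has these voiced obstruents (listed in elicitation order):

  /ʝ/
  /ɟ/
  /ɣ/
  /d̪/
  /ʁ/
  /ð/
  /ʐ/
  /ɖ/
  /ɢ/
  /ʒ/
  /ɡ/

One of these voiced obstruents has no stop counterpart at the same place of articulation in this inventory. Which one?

Dental: /d̪/ ~ /ð/
Retroflex: /ɖ/ ~ /ʐ/
Palatal: /ɟ/ ~ /ʝ/
Velar: /ɡ/ ~ /ɣ/
Uvular: /ɢ/ ~ /ʁ/
Postalveolar: only /ʒ/ (fricative); no stop partner.
So /ʒ/ is the unpaired segment.

/ʒ/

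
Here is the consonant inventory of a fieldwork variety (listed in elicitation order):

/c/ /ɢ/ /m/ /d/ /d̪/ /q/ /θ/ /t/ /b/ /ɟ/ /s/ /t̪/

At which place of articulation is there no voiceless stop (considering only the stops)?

bilabial

Voiceless: /t̪/ (dental), /t/ (alveolar), /c/ (palatal), /q/ (uvular).
Voiced: /b/ (bilabial), /d̪/ (dental), /d/ (alveolar), /ɟ/ (palatal), /ɢ/ (uvular).
Every place of articulation has a voiceless member except bilabial, where /p/ would be expected.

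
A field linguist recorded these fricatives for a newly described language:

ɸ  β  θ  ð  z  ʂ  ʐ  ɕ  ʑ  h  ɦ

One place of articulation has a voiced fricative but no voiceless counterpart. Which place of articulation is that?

place of articulation  voiceless  voiced  
bilabial          ɸ         β       
dental            θ         ð       
alveolar          —         z       
retroflex         ʂ         ʐ       
alveolo-palatal   ɕ         ʑ       
glottal           h         ɦ       
Every place of articulation has a voiceless member except alveolar, where /s/ would be expected.

alveolar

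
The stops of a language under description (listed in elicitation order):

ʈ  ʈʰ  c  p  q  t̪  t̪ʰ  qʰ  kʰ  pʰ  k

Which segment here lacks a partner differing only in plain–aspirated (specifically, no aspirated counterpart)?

Bilabial: /p/ ~ /pʰ/
Dental: /t̪/ ~ /t̪ʰ/
Retroflex: /ʈ/ ~ /ʈʰ/
Velar: /k/ ~ /kʰ/
Uvular: /q/ ~ /qʰ/
Palatal: only /c/ (plain); no aspirated partner.
So /c/ is the unpaired segment.

/c/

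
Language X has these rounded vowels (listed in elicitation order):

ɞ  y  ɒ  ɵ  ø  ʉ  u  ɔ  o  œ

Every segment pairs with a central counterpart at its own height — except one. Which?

/ɒ/

High: /y/ ~ /ʉ/ ~ /u/
High-mid: /ø/ ~ /ɵ/ ~ /o/
Low-mid: /œ/ ~ /ɞ/ ~ /ɔ/
Low: only /ɒ/ (back); no central partner.
So /ɒ/ is the unpaired segment.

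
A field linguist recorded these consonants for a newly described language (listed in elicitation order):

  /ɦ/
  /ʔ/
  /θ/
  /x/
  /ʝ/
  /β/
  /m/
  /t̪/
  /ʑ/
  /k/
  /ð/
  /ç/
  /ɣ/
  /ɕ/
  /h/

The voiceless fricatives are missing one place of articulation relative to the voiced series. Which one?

bilabial

place of articulation  voiceless  voiced  
bilabial          —         β       
dental            θ         ð       
alveolo-palatal   ɕ         ʑ       
palatal           ç         ʝ       
velar             x         ɣ       
glottal           h         ɦ       
Every place of articulation has a voiceless member except bilabial, where /ɸ/ would be expected.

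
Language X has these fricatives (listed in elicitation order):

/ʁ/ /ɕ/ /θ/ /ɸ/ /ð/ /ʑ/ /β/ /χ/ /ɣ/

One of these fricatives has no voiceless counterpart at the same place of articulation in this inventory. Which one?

/ɣ/

Bilabial: /ɸ/ ~ /β/
Dental: /θ/ ~ /ð/
Alveolo-palatal: /ɕ/ ~ /ʑ/
Uvular: /χ/ ~ /ʁ/
Velar: only /ɣ/ (voiced); no voiceless partner.
So /ɣ/ is the unpaired segment.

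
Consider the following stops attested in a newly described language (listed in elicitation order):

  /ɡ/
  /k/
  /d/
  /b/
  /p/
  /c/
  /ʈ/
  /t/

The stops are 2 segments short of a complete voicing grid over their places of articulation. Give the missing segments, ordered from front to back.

/ɖ/, /ɟ/

Voiceless: /p/ (bilabial), /t/ (alveolar), /ʈ/ (retroflex), /c/ (palatal), /k/ (velar).
Voiced: /b/ (bilabial), /d/ (alveolar), /ɡ/ (velar).
Gaps, from front to back: retroflex lacks voiced (/ɖ/); palatal lacks voiced (/ɟ/).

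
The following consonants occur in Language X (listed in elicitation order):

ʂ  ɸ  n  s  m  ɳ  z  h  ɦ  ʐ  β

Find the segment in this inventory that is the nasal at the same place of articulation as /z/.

/n/

/z/ is a voiced alveolar fricative.
The nasal at the same place is an alveolar nasal — in this inventory, /n/.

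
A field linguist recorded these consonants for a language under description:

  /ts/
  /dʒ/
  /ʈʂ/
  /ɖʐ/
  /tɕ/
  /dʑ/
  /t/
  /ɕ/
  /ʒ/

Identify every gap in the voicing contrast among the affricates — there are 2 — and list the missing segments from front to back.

/dz/, /tʃ/

Voiceless: /ts/ (alveolar), /ʈʂ/ (retroflex), /tɕ/ (alveolo-palatal).
Voiced: /dʒ/ (postalveolar), /ɖʐ/ (retroflex), /dʑ/ (alveolo-palatal).
Gaps, from front to back: alveolar lacks voiced (/dz/); postalveolar lacks voiceless (/tʃ/).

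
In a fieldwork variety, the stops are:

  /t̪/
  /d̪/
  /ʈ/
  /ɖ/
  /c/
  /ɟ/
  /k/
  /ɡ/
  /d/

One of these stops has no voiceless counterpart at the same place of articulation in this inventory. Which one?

Dental: /t̪/ ~ /d̪/
Retroflex: /ʈ/ ~ /ɖ/
Palatal: /c/ ~ /ɟ/
Velar: /k/ ~ /ɡ/
Alveolar: only /d/ (voiced); no voiceless partner.
So /d/ is the unpaired segment.

/d/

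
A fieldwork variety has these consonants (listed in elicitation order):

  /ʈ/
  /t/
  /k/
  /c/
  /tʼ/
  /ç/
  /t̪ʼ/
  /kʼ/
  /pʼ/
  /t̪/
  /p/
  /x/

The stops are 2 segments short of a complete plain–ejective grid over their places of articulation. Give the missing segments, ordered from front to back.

Plain: /p/ (bilabial), /t̪/ (dental), /t/ (alveolar), /ʈ/ (retroflex), /c/ (palatal), /k/ (velar).
Ejective: /pʼ/ (bilabial), /t̪ʼ/ (dental), /tʼ/ (alveolar), /kʼ/ (velar).
Gaps, from front to back: retroflex lacks ejective (/ʈʼ/); palatal lacks ejective (/cʼ/).

/ʈʼ/, /cʼ/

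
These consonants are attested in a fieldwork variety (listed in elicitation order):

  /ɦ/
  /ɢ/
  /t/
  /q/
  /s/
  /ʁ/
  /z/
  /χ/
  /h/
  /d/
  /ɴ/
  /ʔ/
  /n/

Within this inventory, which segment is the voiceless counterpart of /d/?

/d/ is a voiced alveolar stop.
The voiceless counterpart is a voiceless alveolar stop — in this inventory, /t/.

/t/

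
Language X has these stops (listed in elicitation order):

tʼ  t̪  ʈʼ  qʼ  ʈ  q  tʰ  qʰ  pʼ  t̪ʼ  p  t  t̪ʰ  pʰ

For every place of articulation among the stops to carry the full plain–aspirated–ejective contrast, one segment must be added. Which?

/ʈʰ/

place of articulation  plain     aspirated  ejective
bilabial          p         pʰ        pʼ      
dental            t̪        t̪ʰ       t̪ʼ     
alveolar          t         tʰ        tʼ      
retroflex         ʈ         —         ʈʼ      
uvular            q         qʰ        qʼ      
The retroflex row has no aspirated member, so the gap is the aspirated retroflex stop /ʈʰ/.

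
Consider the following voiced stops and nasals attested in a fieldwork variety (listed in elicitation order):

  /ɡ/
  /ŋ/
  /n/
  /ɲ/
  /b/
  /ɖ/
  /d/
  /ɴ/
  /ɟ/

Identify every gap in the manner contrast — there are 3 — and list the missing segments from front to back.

/m/, /ɳ/, /ɢ/

Oral stop: /b/ (bilabial), /d/ (alveolar), /ɖ/ (retroflex), /ɟ/ (palatal), /ɡ/ (velar).
Nasal: /n/ (alveolar), /ɲ/ (palatal), /ŋ/ (velar), /ɴ/ (uvular).
Gaps, from front to back: bilabial lacks nasal (/m/); retroflex lacks nasal (/ɳ/); uvular lacks oral stop (/ɢ/).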